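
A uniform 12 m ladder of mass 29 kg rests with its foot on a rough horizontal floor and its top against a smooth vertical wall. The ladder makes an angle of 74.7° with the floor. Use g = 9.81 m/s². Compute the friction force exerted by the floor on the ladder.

f ≈ 38.9 N

Torques about the foot: N_wall · 12 sin 74.7° = 29×9.81×6 cos 74.7° → N_wall = 38.914 N.
ΣF_x = 0: f_floor = N_wall = 38.914 N.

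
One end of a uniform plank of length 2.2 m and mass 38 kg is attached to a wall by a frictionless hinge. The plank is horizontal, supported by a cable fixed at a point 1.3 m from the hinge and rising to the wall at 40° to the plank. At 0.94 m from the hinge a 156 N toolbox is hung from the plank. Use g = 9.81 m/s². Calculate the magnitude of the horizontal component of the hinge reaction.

Take torques about the hinge: T sin 40° · 1.3 = 38×9.81×1.1 + 156×0.94 = 556.7 N·m.
So T = 556.7 / (0.6428 × 1.3) = 666.21 N.
ΣF_x = 0: H_x = T cos 40° = 510.34 N.

H_x ≈ 510 N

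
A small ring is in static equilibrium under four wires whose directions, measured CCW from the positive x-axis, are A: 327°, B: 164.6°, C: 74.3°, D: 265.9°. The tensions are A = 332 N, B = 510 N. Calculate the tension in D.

T_D ≈ 960 N

Resolve: ΣF_x = 332 cos 327° + 510 cos 164.6° + T_C cos 74.3° + T_D cos 265.9° = 0.
        ΣF_y = 332 sin 327° + 510 sin 164.6° + T_C sin 74.3° + T_D sin 265.9° = 0.
The known terms sum to (-213.3, -45.39) N, so 0.2706 T_C − 0.0715 T_D = 213.3 and 0.9627 T_C − 0.9974 T_D = 45.39.
Solving simultaneously: T_C = 1042 N, T_D = 959.9 N.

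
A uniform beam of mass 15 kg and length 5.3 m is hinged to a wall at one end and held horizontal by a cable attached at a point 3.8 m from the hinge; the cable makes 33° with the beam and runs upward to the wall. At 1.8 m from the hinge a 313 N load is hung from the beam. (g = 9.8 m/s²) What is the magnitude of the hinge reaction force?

|H| ≈ 439 N

Take torques about the hinge: T sin 33° · 3.8 = 15×9.8×2.65 + 313×1.8 = 952.95 N·m.
So T = 952.95 / (0.5446 × 3.8) = 460.44 N.
ΣF_x = 0: H_x = T cos 33° = 386.16 N.
ΣF_y = 0: H_y = (15×9.8 + 313) − T sin 33° = 460 − 250.78 = 209.22 N.
|H| = √(H_x² + H_y²) = √((386.16)² + (209.22)²) = 439.2 N.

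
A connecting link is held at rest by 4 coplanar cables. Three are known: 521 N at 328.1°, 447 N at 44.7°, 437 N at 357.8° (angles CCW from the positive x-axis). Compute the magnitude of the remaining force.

Sum the known components: ΣF_x = 1197 N, ΣF_y = 22.33 N.
For equilibrium the remaining force must supply (−ΣF_x, −ΣF_y) = (-1197, -22.33) N.
Magnitude = √((-1197)² + (-22.33)²) = 1197 N; direction = atan2(-22.33, -1197) = 181.1°.

F ≈ 1200 N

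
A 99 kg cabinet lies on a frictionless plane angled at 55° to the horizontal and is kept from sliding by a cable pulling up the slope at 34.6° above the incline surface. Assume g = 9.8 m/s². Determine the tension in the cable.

T ≈ 966 N

Take axes along and perpendicular to the incline. Weight components: W sin 55° = 794.7 N down-slope, W cos 55° = 556.5 N into the surface.
Along incline: T cos 34.6° = W sin 55° → T = 965.5 N.
Perpendicular: N = W cos 55° − T sin 34.6° = 8.229 N.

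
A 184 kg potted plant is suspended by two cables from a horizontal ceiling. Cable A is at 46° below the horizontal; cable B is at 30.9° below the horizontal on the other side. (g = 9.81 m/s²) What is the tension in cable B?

T_B ≈ 1290 N

Weight W = 184 × 9.81 = 1805 N acts straight down.
Horizontal: T_A cos 46° = T_B cos 30.9°  →  T_A = 1.235 T_B.
Vertical: T_A sin 46° + T_B sin 30.9° = 1805.
Substituting the horizontal relation into the vertical equation gives 1.402 T_B = 1805, so T_B = 1287 N.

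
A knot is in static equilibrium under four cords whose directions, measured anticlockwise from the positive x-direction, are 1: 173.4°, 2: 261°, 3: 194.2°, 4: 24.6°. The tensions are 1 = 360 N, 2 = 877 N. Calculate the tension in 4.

Resolve: ΣF_x = 360 cos 173.4° + 877 cos 261° + T_3 cos 194.2° + T_4 cos 24.6° = 0.
        ΣF_y = 360 sin 173.4° + 877 sin 261° + T_3 sin 194.2° + T_4 sin 24.6° = 0.
The known terms sum to (-494.8, -824.8) N, so -0.9694 T_3 + 0.9092 T_4 = 494.8 and -0.2453 T_3 + 0.4163 T_4 = 824.8.
Solving simultaneously: T_3 = 3013 N, T_4 = 3757 N.

T_4 ≈ 3760 N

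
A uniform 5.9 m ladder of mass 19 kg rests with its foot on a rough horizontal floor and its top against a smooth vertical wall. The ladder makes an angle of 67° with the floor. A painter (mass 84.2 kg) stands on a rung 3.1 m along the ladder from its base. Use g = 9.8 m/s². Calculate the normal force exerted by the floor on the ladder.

N_floor ≈ 1010 N

ΣF_y = 0: N_floor = 19×9.8 + 84.2×9.8 = 1011.4 N.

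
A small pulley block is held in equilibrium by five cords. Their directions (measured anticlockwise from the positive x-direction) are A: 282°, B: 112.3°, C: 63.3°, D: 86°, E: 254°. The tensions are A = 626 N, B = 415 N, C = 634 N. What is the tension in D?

Resolve: ΣF_x = 626 cos 282° + 415 cos 112.3° + 634 cos 63.3° + T_D cos 86° + T_E cos 254° = 0.
        ΣF_y = 626 sin 282° + 415 sin 112.3° + 634 sin 63.3° + T_D sin 86° + T_E sin 254° = 0.
The known terms sum to (257.5, 338) N, so 0.0698 T_D − 0.2756 T_E = -257.5 and 0.9976 T_D − 0.9613 T_E = -338.
Solving simultaneously: T_D = 742.6 N, T_E = 1122 N.

T_D ≈ 743 N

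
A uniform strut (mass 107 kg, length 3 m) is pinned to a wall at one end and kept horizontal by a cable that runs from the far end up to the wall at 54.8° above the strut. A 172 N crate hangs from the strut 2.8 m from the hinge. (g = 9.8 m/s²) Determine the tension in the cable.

Take torques about the hinge: T sin 54.8° · 3 = 107×9.8×1.5 + 172×2.8 = 2054.5 N·m.
So T = 2054.5 / (0.8171 × 3) = 838.08 N.

T ≈ 838 N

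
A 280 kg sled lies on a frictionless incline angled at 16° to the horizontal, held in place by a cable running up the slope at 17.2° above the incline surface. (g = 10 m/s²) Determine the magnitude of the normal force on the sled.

Take axes along and perpendicular to the incline. Weight components: W sin 16° = 771.8 N down-slope, W cos 16° = 2692 N into the surface.
Along incline: T cos 17.2° = W sin 16° → T = 807.9 N.
Perpendicular: N = W cos 16° − T sin 17.2° = 2453 N.

N ≈ 2450 N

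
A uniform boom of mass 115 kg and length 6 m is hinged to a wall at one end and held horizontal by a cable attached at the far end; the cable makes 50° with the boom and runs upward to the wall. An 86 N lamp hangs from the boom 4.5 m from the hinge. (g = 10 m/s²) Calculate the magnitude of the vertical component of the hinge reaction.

Take torques about the hinge: T sin 50° · 6 = 115×10×3 + 86×4.5 = 3837 N·m.
So T = 3837 / (0.7660 × 6) = 834.81 N.
ΣF_y = 0: H_y = (115×10 + 86) − T sin 50° = 1236 − 639.5 = 596.5 N.

|H_y| ≈ 596 N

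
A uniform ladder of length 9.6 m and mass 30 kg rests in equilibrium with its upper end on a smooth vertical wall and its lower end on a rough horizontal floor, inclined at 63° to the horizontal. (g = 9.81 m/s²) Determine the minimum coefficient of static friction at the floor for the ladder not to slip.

μ_min ≈ 0.255

ΣF_y = 0: N_floor = 30×9.81 = 294.3 N.
Torques about the foot: N_wall · 9.6 sin 63° = 30×9.81×4.8 cos 63° → N_wall = 74.977 N.
ΣF_x = 0: f_floor = N_wall = 74.977 N.
μ_min = f_floor / N_floor = 74.977 / 294.3 = 0.2548.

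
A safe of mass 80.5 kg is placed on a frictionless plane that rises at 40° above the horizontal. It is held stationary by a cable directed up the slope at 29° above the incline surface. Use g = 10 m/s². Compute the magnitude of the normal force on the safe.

Take axes along and perpendicular to the incline. Weight components: W sin 40° = 517.4 N down-slope, W cos 40° = 616.7 N into the surface.
Along incline: T cos 29° = W sin 40° → T = 591.6 N.
Perpendicular: N = W cos 40° − T sin 29° = 329.8 N.

N ≈ 330 N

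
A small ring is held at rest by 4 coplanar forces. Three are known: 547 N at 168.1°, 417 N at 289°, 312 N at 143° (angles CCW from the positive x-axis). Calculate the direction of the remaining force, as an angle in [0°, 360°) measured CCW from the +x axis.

θ ≈ 8.22°

Sum the known components: ΣF_x = -648.7 N, ΣF_y = -93.72 N.
For equilibrium the remaining force must supply (−ΣF_x, −ΣF_y) = (648.7, 93.72) N.
Magnitude = √((648.7)² + (93.72)²) = 655.4 N; direction = atan2(93.72, 648.7) = 8.2°.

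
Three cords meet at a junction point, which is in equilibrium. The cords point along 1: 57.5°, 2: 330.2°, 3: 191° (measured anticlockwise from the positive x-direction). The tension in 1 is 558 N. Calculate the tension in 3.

T_3 ≈ 853 N

Resolve: ΣF_x = 558 cos 57.5° + T_2 cos 330.2° + T_3 cos 191° = 0.
        ΣF_y = 558 sin 57.5° + T_2 sin 330.2° + T_3 sin 191° = 0.
The known terms sum to (299.8, 470.6) N, so 0.8678 T_2 − 0.9816 T_3 = -299.8 and -0.4970 T_2 − 0.1908 T_3 = -470.6.
Solving simultaneously: T_2 = 619.4 N, T_3 = 853 N.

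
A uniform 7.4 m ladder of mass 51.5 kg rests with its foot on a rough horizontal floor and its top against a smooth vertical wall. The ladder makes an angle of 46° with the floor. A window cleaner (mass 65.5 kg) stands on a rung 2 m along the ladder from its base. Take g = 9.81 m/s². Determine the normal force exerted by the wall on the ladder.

Torques about the foot: N_wall · 7.4 sin 46° = 51.5×9.81×3.7 cos 46° + 65.5×9.81×2 cos 46° → N_wall = 411.65 N.

N_wall ≈ 412 N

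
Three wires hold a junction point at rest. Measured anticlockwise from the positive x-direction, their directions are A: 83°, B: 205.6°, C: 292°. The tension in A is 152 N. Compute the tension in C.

Resolve: ΣF_x = 152 cos 83° + T_B cos 205.6° + T_C cos 292° = 0.
        ΣF_y = 152 sin 83° + T_B sin 205.6° + T_C sin 292° = 0.
The known terms sum to (18.52, 150.9) N, so -0.9018 T_B + 0.3746 T_C = -18.52 and -0.4321 T_B − 0.9272 T_C = -150.9.
Solving simultaneously: T_B = 73.84 N, T_C = 128.3 N.

T_C ≈ 128 N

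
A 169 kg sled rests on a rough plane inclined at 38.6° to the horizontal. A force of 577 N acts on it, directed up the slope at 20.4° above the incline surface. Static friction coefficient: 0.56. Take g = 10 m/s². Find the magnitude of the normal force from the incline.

N ≈ 1120 N

Axes along / perpendicular to the incline. W sin 38.6° = 1054 N down-slope; W cos 38.6° = 1321 N into the surface.
Perpendicular: N = W cos 38.6° − P sin 20.4° = 1321 − 201.1 = 1120 N.
Along incline: P cos 20.4° + f = W sin 38.6° (friction acts up-slope) → f = 1054 − 540.8 = 513.5 N.
|f| = 513.5 N ≤ μN = 627 N, so the sled is indeed static.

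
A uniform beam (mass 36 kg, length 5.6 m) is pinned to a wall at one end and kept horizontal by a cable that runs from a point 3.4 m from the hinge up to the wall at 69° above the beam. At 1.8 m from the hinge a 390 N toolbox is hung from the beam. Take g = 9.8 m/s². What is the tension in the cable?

Take torques about the hinge: T sin 69° · 3.4 = 36×9.8×2.8 + 390×1.8 = 1689.8 N·m.
So T = 1689.8 / (0.9336 × 3.4) = 532.37 N.

T ≈ 532 N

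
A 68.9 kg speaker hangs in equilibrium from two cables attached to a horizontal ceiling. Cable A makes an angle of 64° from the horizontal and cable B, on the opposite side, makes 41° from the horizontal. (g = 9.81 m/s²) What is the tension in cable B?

T_B ≈ 307 N

Weight W = 68.9 × 9.81 = 675.9 N acts straight down.
Horizontal: T_A cos 64° = T_B cos 41°  →  T_A = 1.722 T_B.
Vertical: T_A sin 64° + T_B sin 41° = 675.9.
Substituting the horizontal relation into the vertical equation gives 2.203 T_B = 675.9, so T_B = 306.8 N.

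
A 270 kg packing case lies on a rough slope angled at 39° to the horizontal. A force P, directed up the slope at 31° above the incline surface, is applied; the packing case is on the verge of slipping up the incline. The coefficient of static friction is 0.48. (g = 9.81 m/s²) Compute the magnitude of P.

On the verge of sliding up the incline, friction equals μN and acts down the slope.
Perpendicular: N + P sin 31° = W cos 39° = 2058 N.
Along incline: P cos 31° = W sin 39° + μN  with W sin 39° = 1667 N.
Solving the pair for P and N: P = 2404 N, N = 820.3 N (and f = μN = 393.7 N).

P ≈ 2400 N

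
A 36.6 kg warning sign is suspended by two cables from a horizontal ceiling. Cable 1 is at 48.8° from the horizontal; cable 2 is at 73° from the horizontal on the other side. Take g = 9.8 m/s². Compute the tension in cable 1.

T_1 ≈ 123 N

Weight W = 36.6 × 9.8 = 358.7 N acts straight down.
Horizontal: T_1 cos 48.8° = T_2 cos 73°  →  T_2 = 2.253 T_1.
Vertical: T_1 sin 48.8° + T_2 sin 73° = 358.7.
Substituting the horizontal relation into the vertical equation gives 2.907 T_1 = 358.7, so T_1 = 123.4 N.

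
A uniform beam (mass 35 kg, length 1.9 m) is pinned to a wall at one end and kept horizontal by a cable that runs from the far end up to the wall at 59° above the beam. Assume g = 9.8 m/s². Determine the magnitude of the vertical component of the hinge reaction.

|H_y| ≈ 172 N

Take torques about the hinge: T sin 59° · 1.9 = 35×9.8×0.95 = 325.85 N·m.
So T = 325.85 / (0.8572 × 1.9) = 200.08 N.
ΣF_y = 0: H_y = (35×9.8) − T sin 59° = 343 − 171.5 = 171.5 N.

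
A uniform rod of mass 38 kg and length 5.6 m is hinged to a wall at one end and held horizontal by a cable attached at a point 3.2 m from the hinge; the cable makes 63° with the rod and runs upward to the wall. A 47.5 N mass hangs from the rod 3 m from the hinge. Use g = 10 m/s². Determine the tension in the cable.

Take torques about the hinge: T sin 63° · 3.2 = 38×10×2.8 + 47.5×3 = 1206.5 N·m.
So T = 1206.5 / (0.8910 × 3.2) = 423.15 N.

T ≈ 423 N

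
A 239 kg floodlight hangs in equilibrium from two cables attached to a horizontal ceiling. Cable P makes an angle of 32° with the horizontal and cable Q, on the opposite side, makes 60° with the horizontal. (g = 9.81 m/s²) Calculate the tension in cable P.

T_P ≈ 1170 N

Weight W = 239 × 9.81 = 2345 N acts straight down.
Horizontal: T_P cos 32° = T_Q cos 60°  →  T_Q = 1.696 T_P.
Vertical: T_P sin 32° + T_Q sin 60° = 2345.
Substituting the horizontal relation into the vertical equation gives 1.999 T_P = 2345, so T_P = 1173 N.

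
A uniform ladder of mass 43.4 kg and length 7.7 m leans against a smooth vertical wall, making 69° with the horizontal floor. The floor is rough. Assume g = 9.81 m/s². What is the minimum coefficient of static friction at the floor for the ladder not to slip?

μ_min ≈ 0.192

ΣF_y = 0: N_floor = 43.4×9.81 = 425.75 N.
Torques about the foot: N_wall · 7.7 sin 69° = 43.4×9.81×3.85 cos 69° → N_wall = 81.716 N.
ΣF_x = 0: f_floor = N_wall = 81.716 N.
μ_min = f_floor / N_floor = 81.716 / 425.75 = 0.1919.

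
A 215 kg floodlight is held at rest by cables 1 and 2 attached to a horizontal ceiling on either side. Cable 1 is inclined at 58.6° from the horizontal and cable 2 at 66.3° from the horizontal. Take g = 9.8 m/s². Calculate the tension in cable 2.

Weight W = 215 × 9.8 = 2107 N acts straight down.
Horizontal: T_1 cos 58.6° = T_2 cos 66.3°  →  T_1 = 0.7715 T_2.
Vertical: T_1 sin 58.6° + T_2 sin 66.3° = 2107.
Substituting the horizontal relation into the vertical equation gives 1.574 T_2 = 2107, so T_2 = 1338 N.

T_2 ≈ 1340 N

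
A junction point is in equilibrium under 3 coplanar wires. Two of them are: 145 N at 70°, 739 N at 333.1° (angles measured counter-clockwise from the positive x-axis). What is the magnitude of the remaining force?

F ≈ 736 N

Sum the known components: ΣF_x = 708.6 N, ΣF_y = -198.1 N.
For equilibrium the remaining force must supply (−ΣF_x, −ΣF_y) = (-708.6, 198.1) N.
Magnitude = √((-708.6)² + (198.1)²) = 735.8 N; direction = atan2(198.1, -708.6) = 164.4°.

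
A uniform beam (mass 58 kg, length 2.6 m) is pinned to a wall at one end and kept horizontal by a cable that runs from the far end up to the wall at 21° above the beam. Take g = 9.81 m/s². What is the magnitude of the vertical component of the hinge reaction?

Take torques about the hinge: T sin 21° · 2.6 = 58×9.81×1.3 = 739.67 N·m.
So T = 739.67 / (0.3584 × 2.6) = 793.85 N.
ΣF_y = 0: H_y = (58×9.81) − T sin 21° = 568.98 − 284.49 = 284.49 N.

|H_y| ≈ 284 N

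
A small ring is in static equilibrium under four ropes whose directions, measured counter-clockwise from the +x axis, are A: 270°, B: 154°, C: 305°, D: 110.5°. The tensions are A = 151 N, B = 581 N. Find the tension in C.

Resolve: ΣF_x = 151 cos 270° + 581 cos 154° + T_C cos 305° + T_D cos 110.5° = 0.
        ΣF_y = 151 sin 270° + 581 sin 154° + T_C sin 305° + T_D sin 110.5° = 0.
The known terms sum to (-522.2, 103.7) N, so 0.5736 T_C − 0.3502 T_D = 522.2 and -0.8192 T_C + 0.9367 T_D = -103.7.
Solving simultaneously: T_C = 1809 N, T_D = 1471 N.

T_C ≈ 1810 N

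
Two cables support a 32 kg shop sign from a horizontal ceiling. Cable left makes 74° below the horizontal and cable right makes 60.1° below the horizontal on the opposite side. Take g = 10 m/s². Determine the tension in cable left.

T_left ≈ 222 N

Weight W = 32 × 10 = 320 N acts straight down.
Horizontal: T_left cos 74° = T_right cos 60.1°  →  T_right = 0.5529 T_left.
Vertical: T_left sin 74° + T_right sin 60.1° = 320.
Substituting the horizontal relation into the vertical equation gives 1.441 T_left = 320, so T_left = 222.1 N.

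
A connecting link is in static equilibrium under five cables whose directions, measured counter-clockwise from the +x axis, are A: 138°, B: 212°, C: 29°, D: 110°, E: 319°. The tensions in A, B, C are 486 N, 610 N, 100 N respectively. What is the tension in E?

T_E ≈ 1500 N

Resolve: ΣF_x = 486 cos 138° + 610 cos 212° + 100 cos 29° + T_D cos 110° + T_E cos 319° = 0.
        ΣF_y = 486 sin 138° + 610 sin 212° + 100 sin 29° + T_D sin 110° + T_E sin 319° = 0.
The known terms sum to (-791, 50.43) N, so -0.3420 T_D + 0.7547 T_E = 791 and 0.9397 T_D − 0.6561 T_E = -50.43.
Solving simultaneously: T_D = 991.9 N, T_E = 1498 N.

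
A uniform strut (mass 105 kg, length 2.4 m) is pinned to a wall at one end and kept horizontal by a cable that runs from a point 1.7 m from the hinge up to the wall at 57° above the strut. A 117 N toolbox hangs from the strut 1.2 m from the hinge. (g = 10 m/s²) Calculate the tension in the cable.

Take torques about the hinge: T sin 57° · 1.7 = 105×10×1.2 + 117×1.2 = 1400.4 N·m.
So T = 1400.4 / (0.8387 × 1.7) = 982.23 N.

T ≈ 982 N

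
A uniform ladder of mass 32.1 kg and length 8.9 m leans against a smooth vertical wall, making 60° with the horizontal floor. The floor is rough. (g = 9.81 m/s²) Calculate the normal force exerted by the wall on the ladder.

N_wall ≈ 90.9 N

Torques about the foot: N_wall · 8.9 sin 60° = 32.1×9.81×4.45 cos 60° → N_wall = 90.904 N.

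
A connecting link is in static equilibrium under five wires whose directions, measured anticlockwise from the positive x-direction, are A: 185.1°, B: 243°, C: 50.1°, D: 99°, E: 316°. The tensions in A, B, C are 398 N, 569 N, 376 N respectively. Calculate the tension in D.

Resolve: ΣF_x = 398 cos 185.1° + 569 cos 243° + 376 cos 50.1° + T_D cos 99° + T_E cos 316° = 0.
        ΣF_y = 398 sin 185.1° + 569 sin 243° + 376 sin 50.1° + T_D sin 99° + T_E sin 316° = 0.
The known terms sum to (-413.6, -253.9) N, so -0.1564 T_D + 0.7193 T_E = 413.6 and 0.9877 T_D − 0.6947 T_E = 253.9.
Solving simultaneously: T_D = 780.9 N, T_E = 744.7 N.

T_D ≈ 781 N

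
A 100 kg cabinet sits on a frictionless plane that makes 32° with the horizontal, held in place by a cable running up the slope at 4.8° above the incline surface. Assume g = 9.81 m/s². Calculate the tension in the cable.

T ≈ 522 N

Take axes along and perpendicular to the incline. Weight components: W sin 32° = 519.9 N down-slope, W cos 32° = 831.9 N into the surface.
Along incline: T cos 4.8° = W sin 32° → T = 521.7 N.
Perpendicular: N = W cos 32° − T sin 4.8° = 788.3 N.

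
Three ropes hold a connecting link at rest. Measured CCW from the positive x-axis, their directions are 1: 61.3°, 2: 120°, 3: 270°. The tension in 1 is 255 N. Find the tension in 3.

Resolve: ΣF_x = 255 cos 61.3° + T_2 cos 120° + T_3 cos 270° = 0.
        ΣF_y = 255 sin 61.3° + T_2 sin 120° + T_3 sin 270° = 0.
The known terms sum to (122.5, 223.7) N, so -0.5000 T_2 + 0.0000 T_3 = -122.5 and 0.8660 T_2 − 1.0000 T_3 = -223.7.
Solving simultaneously: T_2 = 244.9 N, T_3 = 435.8 N.

T_3 ≈ 436 N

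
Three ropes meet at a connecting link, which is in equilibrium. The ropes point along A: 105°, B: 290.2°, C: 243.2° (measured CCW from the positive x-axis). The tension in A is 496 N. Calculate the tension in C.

T_C ≈ 61.5 N

Resolve: ΣF_x = 496 cos 105° + T_B cos 290.2° + T_C cos 243.2° = 0.
        ΣF_y = 496 sin 105° + T_B sin 290.2° + T_C sin 243.2° = 0.
The known terms sum to (-128.4, 479.1) N, so 0.3453 T_B − 0.4509 T_C = 128.4 and -0.9385 T_B − 0.8926 T_C = -479.1.
Solving simultaneously: T_B = 452 N, T_C = 61.47 N.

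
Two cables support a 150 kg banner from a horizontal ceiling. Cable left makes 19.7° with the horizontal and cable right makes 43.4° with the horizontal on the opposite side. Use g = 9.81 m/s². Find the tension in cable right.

T_right ≈ 1550 N

Weight W = 150 × 9.81 = 1472 N acts straight down.
Horizontal: T_left cos 19.7° = T_right cos 43.4°  →  T_left = 0.7717 T_right.
Vertical: T_left sin 19.7° + T_right sin 43.4° = 1472.
Substituting the horizontal relation into the vertical equation gives 0.9472 T_right = 1472, so T_right = 1553 N.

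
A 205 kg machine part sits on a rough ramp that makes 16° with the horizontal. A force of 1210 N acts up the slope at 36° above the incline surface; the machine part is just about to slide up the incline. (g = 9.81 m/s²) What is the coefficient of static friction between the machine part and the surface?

μ ≈ 0.347

On the verge of sliding up the incline, friction is at its maximum μN and acts down the slope.
Perpendicular to incline: N = W cos 16° − P sin 36° = 1933 − 711.2 = 1222 N.
Along incline: P cos 36° − μN = W sin 16° → μ = −(W sin 16° − P cos 36°) / N = 0.3475.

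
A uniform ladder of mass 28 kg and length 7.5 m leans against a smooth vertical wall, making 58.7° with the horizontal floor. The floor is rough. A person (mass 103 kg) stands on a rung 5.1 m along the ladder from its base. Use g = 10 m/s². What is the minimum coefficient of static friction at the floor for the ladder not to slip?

μ_min ≈ 0.390

ΣF_y = 0: N_floor = 28×10 + 103×10 = 1310 N.
Torques about the foot: N_wall · 7.5 sin 58.7° = 28×10×3.75 cos 58.7° + 103×10×5.1 cos 58.7° → N_wall = 510.97 N.
ΣF_x = 0: f_floor = N_wall = 510.97 N.
μ_min = f_floor / N_floor = 510.97 / 1310 = 0.3901.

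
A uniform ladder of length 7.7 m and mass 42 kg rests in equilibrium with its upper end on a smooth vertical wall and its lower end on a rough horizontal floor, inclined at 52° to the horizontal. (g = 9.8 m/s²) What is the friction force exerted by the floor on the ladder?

f ≈ 161 N

Torques about the foot: N_wall · 7.7 sin 52° = 42×9.8×3.85 cos 52° → N_wall = 160.79 N.
ΣF_x = 0: f_floor = N_wall = 160.79 N.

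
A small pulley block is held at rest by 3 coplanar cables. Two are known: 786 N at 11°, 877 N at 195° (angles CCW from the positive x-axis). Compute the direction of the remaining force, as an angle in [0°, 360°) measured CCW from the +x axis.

θ ≈ 45.5°

Sum the known components: ΣF_x = -75.56 N, ΣF_y = -77.01 N.
For equilibrium the remaining force must supply (−ΣF_x, −ΣF_y) = (75.56, 77.01) N.
Magnitude = √((75.56)² + (77.01)²) = 107.9 N; direction = atan2(77.01, 75.56) = 45.5°.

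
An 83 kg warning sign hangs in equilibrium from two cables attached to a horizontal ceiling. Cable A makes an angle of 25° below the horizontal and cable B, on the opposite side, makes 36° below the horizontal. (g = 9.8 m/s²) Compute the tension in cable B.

T_B ≈ 843 N

Weight W = 83 × 9.8 = 813.4 N acts straight down.
Horizontal: T_A cos 25° = T_B cos 36°  →  T_A = 0.8927 T_B.
Vertical: T_A sin 25° + T_B sin 36° = 813.4.
Substituting the horizontal relation into the vertical equation gives 0.965 T_B = 813.4, so T_B = 842.9 N.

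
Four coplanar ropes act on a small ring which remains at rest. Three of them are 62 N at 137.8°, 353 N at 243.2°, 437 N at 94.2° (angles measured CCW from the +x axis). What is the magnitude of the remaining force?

Sum the known components: ΣF_x = -237.1 N, ΣF_y = 162.4 N.
For equilibrium the remaining force must supply (−ΣF_x, −ΣF_y) = (237.1, -162.4) N.
Magnitude = √((237.1)² + (-162.4)²) = 287.4 N; direction = atan2(-162.4, 237.1) = 325.6°.

F ≈ 287 N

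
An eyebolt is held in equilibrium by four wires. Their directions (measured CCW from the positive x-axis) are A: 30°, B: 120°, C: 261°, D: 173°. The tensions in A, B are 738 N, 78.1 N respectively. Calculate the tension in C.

T_C ≈ 507 N

Resolve: ΣF_x = 738 cos 30° + 78.1 cos 120° + T_C cos 261° + T_D cos 173° = 0.
        ΣF_y = 738 sin 30° + 78.1 sin 120° + T_C sin 261° + T_D sin 173° = 0.
The known terms sum to (600.1, 436.6) N, so -0.1564 T_C − 0.9925 T_D = -600.1 and -0.9877 T_C + 0.1219 T_D = -436.6.
Solving simultaneously: T_C = 506.8 N, T_D = 524.7 N.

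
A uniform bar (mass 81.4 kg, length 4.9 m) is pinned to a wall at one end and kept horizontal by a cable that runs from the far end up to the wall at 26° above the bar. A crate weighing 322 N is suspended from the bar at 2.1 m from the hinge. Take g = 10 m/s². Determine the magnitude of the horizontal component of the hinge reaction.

Take torques about the hinge: T sin 26° · 4.9 = 81.4×10×2.45 + 322×2.1 = 2670.5 N·m.
So T = 2670.5 / (0.4384 × 4.9) = 1243.2 N.
ΣF_x = 0: H_x = T cos 26° = 1117.4 N.

H_x ≈ 1120 N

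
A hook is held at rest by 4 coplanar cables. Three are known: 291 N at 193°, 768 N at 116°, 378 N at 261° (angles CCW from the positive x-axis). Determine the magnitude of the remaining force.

F ≈ 724 N

Sum the known components: ΣF_x = -679.3 N, ΣF_y = 251.5 N.
For equilibrium the remaining force must supply (−ΣF_x, −ΣF_y) = (679.3, -251.5) N.
Magnitude = √((679.3)² + (-251.5)²) = 724.4 N; direction = atan2(-251.5, 679.3) = 339.7°.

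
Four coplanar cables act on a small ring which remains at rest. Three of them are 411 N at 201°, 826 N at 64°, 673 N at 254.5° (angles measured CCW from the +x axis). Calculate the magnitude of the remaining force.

Sum the known components: ΣF_x = -201.5 N, ΣF_y = -53.41 N.
For equilibrium the remaining force must supply (−ΣF_x, −ΣF_y) = (201.5, 53.41) N.
Magnitude = √((201.5)² + (53.41)²) = 208.4 N; direction = atan2(53.41, 201.5) = 14.8°.

F ≈ 208 N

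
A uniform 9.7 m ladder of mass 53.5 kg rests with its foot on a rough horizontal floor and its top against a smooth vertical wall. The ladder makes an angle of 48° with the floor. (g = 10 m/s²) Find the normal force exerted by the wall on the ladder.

Torques about the foot: N_wall · 9.7 sin 48° = 53.5×10×4.85 cos 48° → N_wall = 240.86 N.

N_wall ≈ 241 N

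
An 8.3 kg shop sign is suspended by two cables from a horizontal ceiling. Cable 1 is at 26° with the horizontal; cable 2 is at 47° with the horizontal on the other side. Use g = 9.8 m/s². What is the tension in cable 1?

T_1 ≈ 58 N

Weight W = 8.3 × 9.8 = 81.34 N acts straight down.
Horizontal: T_1 cos 26° = T_2 cos 47°  →  T_2 = 1.318 T_1.
Vertical: T_1 sin 26° + T_2 sin 47° = 81.34.
Substituting the horizontal relation into the vertical equation gives 1.402 T_1 = 81.34, so T_1 = 58.01 N.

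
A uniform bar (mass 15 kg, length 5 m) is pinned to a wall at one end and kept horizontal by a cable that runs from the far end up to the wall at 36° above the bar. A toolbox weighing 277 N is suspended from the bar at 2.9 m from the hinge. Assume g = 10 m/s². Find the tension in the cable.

Take torques about the hinge: T sin 36° · 5 = 15×10×2.5 + 277×2.9 = 1178.3 N·m.
So T = 1178.3 / (0.5878 × 5) = 400.93 N.

T ≈ 401 N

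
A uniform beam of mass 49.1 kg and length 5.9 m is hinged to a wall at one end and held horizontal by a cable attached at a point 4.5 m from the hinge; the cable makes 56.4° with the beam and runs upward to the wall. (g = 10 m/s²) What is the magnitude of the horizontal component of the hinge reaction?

Take torques about the hinge: T sin 56.4° · 4.5 = 49.1×10×2.95 = 1448.5 N·m.
So T = 1448.5 / (0.8329 × 4.5) = 386.44 N.
ΣF_x = 0: H_x = T cos 56.4° = 213.86 N.

H_x ≈ 214 N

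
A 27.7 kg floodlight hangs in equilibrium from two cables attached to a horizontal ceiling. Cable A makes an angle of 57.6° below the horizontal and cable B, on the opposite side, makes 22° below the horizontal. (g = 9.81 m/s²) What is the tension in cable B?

T_B ≈ 148 N

Weight W = 27.7 × 9.81 = 271.7 N acts straight down.
Horizontal: T_A cos 57.6° = T_B cos 22°  →  T_A = 1.73 T_B.
Vertical: T_A sin 57.6° + T_B sin 22° = 271.7.
Substituting the horizontal relation into the vertical equation gives 1.836 T_B = 271.7, so T_B = 148 N.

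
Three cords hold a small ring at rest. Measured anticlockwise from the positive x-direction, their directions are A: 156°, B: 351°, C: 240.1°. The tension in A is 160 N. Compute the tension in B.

T_B ≈ 170 N

Resolve: ΣF_x = 160 cos 156° + T_B cos 351° + T_C cos 240.1° = 0.
        ΣF_y = 160 sin 156° + T_B sin 351° + T_C sin 240.1° = 0.
The known terms sum to (-146.2, 65.08) N, so 0.9877 T_B − 0.4985 T_C = 146.2 and -0.1564 T_B − 0.8669 T_C = -65.08.
Solving simultaneously: T_B = 170.4 N, T_C = 44.33 N.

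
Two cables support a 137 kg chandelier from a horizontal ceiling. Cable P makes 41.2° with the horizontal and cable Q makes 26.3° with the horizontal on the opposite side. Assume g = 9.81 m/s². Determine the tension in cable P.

Weight W = 137 × 9.81 = 1344 N acts straight down.
Horizontal: T_P cos 41.2° = T_Q cos 26.3°  →  T_Q = 0.8393 T_P.
Vertical: T_P sin 41.2° + T_Q sin 26.3° = 1344.
Substituting the horizontal relation into the vertical equation gives 1.031 T_P = 1344, so T_P = 1304 N.

T_P ≈ 1300 N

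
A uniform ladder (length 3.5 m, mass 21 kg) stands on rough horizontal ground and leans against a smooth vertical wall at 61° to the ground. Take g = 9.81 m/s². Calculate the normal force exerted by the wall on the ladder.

N_wall ≈ 57.1 N

Torques about the foot: N_wall · 3.5 sin 61° = 21×9.81×1.75 cos 61° → N_wall = 57.097 N.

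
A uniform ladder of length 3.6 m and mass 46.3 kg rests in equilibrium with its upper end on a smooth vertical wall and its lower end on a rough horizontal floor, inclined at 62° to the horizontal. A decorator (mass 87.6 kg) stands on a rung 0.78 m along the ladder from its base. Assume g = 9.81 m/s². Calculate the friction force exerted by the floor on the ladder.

Torques about the foot: N_wall · 3.6 sin 62° = 46.3×9.81×1.8 cos 62° + 87.6×9.81×0.78 cos 62° → N_wall = 219.75 N.
ΣF_x = 0: f_floor = N_wall = 219.75 N.

f ≈ 220 N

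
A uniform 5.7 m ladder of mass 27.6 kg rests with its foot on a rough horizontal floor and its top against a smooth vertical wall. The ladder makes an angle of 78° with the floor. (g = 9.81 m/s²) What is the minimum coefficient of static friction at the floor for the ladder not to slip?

μ_min ≈ 0.106

ΣF_y = 0: N_floor = 27.6×9.81 = 270.76 N.
Torques about the foot: N_wall · 5.7 sin 78° = 27.6×9.81×2.85 cos 78° → N_wall = 28.775 N.
ΣF_x = 0: f_floor = N_wall = 28.775 N.
μ_min = f_floor / N_floor = 28.775 / 270.76 = 0.1063.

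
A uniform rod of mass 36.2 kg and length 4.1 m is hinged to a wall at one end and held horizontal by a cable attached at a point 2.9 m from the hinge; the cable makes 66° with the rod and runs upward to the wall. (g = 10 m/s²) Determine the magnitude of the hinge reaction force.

Take torques about the hinge: T sin 66° · 2.9 = 36.2×10×2.05 = 742.1 N·m.
So T = 742.1 / (0.9135 × 2.9) = 280.11 N.
ΣF_x = 0: H_x = T cos 66° = 113.93 N.
ΣF_y = 0: H_y = (36.2×10) − T sin 66° = 362 − 255.9 = 106.1 N.
|H| = √(H_x² + H_y²) = √((113.93)² + (106.1)²) = 155.69 N.

|H| ≈ 156 N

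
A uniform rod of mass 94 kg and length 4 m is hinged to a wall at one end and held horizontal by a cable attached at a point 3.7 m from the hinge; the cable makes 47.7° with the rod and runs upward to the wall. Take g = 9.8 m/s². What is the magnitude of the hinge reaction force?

|H| ≈ 620 N

Take torques about the hinge: T sin 47.7° · 3.7 = 94×9.8×2 = 1842.4 N·m.
So T = 1842.4 / (0.7396 × 3.7) = 673.24 N.
ΣF_x = 0: H_x = T cos 47.7° = 453.1 N.
ΣF_y = 0: H_y = (94×9.8) − T sin 47.7° = 921.2 − 497.95 = 423.25 N.
|H| = √(H_x² + H_y²) = √((453.1)² + (423.25)²) = 620.03 N.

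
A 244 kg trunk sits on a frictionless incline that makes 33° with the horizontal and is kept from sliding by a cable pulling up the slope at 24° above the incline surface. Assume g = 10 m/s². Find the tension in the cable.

T ≈ 1450 N

Take axes along and perpendicular to the incline. Weight components: W sin 33° = 1329 N down-slope, W cos 33° = 2046 N into the surface.
Along incline: T cos 24° = W sin 33° → T = 1455 N.
Perpendicular: N = W cos 33° − T sin 24° = 1455 N.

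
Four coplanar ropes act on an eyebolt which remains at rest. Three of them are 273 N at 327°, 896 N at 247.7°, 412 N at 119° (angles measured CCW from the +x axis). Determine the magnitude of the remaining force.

Sum the known components: ΣF_x = -310.8 N, ΣF_y = -617.3 N.
For equilibrium the remaining force must supply (−ΣF_x, −ΣF_y) = (310.8, 617.3) N.
Magnitude = √((310.8)² + (617.3)²) = 691.1 N; direction = atan2(617.3, 310.8) = 63.3°.

F ≈ 691 N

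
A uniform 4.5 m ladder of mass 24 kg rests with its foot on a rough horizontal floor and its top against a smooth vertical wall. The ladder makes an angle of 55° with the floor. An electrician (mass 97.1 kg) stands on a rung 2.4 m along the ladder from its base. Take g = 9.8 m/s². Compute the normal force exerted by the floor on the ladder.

ΣF_y = 0: N_floor = 24×9.8 + 97.1×9.8 = 1186.8 N.

N_floor ≈ 1190 N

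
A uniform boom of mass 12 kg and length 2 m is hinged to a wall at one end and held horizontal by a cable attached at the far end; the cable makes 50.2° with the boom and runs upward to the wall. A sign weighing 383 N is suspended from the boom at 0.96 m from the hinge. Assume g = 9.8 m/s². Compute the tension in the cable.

T ≈ 316 N

Take torques about the hinge: T sin 50.2° · 2 = 12×9.8×1 + 383×0.96 = 485.28 N·m.
So T = 485.28 / (0.7683 × 2) = 315.82 N.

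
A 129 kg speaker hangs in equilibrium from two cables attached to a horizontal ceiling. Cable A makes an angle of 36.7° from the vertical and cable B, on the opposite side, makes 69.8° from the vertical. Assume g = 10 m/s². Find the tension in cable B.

T_B ≈ 804 N

Angles from the horizontal: cable A is 90° − 36.7° = 53.3°, cable B is 90° − 69.8° = 20.2°.
Weight W = 129 × 10 = 1290 N acts straight down.
Horizontal: T_A cos 53.3° = T_B cos 20.2°  →  T_A = 1.57 T_B.
Vertical: T_A sin 53.3° + T_B sin 20.2° = 1290.
Substituting the horizontal relation into the vertical equation gives 1.604 T_B = 1290, so T_B = 804 N.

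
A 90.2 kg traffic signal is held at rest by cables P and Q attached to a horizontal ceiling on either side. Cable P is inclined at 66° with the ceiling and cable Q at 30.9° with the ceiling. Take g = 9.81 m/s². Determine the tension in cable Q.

Weight W = 90.2 × 9.81 = 884.9 N acts straight down.
Horizontal: T_P cos 66° = T_Q cos 30.9°  →  T_P = 2.11 T_Q.
Vertical: T_P sin 66° + T_Q sin 30.9° = 884.9.
Substituting the horizontal relation into the vertical equation gives 2.441 T_Q = 884.9, so T_Q = 362.5 N.

T_Q ≈ 363 N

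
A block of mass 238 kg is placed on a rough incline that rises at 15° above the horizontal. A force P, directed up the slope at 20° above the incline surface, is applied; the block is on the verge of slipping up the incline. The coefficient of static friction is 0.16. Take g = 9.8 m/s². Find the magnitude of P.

P ≈ 970 N

On the verge of sliding up the incline, friction equals μN and acts down the slope.
Perpendicular: N + P sin 20° = W cos 15° = 2253 N.
Along incline: P cos 20° = W sin 15° + μN  with W sin 15° = 603.7 N.
Solving the pair for P and N: P = 969.6 N, N = 1921 N (and f = μN = 307.4 N).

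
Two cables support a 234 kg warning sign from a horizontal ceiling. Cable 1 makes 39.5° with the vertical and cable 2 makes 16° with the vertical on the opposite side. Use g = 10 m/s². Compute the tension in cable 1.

T_1 ≈ 783 N

Angles from the horizontal: cable 1 is 90° − 39.5° = 50.5°, cable 2 is 90° − 16° = 74°.
Weight W = 234 × 10 = 2340 N acts straight down.
Horizontal: T_1 cos 50.5° = T_2 cos 74°  →  T_2 = 2.308 T_1.
Vertical: T_1 sin 50.5° + T_2 sin 74° = 2340.
Substituting the horizontal relation into the vertical equation gives 2.99 T_1 = 2340, so T_1 = 782.6 N.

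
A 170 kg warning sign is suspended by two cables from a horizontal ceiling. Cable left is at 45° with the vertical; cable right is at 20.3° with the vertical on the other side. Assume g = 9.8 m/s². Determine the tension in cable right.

T_right ≈ 1300 N

Angles from the horizontal: cable left is 90° − 45° = 45°, cable right is 90° − 20.3° = 69.7°.
Weight W = 170 × 9.8 = 1666 N acts straight down.
Horizontal: T_left cos 45° = T_right cos 69.7°  →  T_left = 0.4906 T_right.
Vertical: T_left sin 45° + T_right sin 69.7° = 1666.
Substituting the horizontal relation into the vertical equation gives 1.285 T_right = 1666, so T_right = 1297 N.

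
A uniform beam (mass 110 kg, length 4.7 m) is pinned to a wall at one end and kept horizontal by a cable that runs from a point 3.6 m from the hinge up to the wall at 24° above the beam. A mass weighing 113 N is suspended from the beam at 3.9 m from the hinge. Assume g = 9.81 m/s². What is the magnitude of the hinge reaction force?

|H| ≈ 1890 N

Take torques about the hinge: T sin 24° · 3.6 = 110×9.81×2.35 + 113×3.9 = 2976.6 N·m.
So T = 2976.6 / (0.4067 × 3.6) = 2032.8 N.
ΣF_x = 0: H_x = T cos 24° = 1857.1 N.
ΣF_y = 0: H_y = (110×9.81 + 113) − T sin 24° = 1192.1 − 826.83 = 365.27 N.
|H| = √(H_x² + H_y²) = √((1857.1)² + (365.27)²) = 1892.7 N.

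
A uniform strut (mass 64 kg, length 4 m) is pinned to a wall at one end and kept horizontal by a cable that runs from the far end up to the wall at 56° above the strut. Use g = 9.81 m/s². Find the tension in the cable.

T ≈ 379 N

Take torques about the hinge: T sin 56° · 4 = 64×9.81×2 = 1255.7 N·m.
So T = 1255.7 / (0.8290 × 4) = 378.66 N.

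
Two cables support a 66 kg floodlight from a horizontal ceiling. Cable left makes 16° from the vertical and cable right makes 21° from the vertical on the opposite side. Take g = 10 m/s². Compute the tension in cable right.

T_right ≈ 302 N

Angles from the horizontal: cable left is 90° − 16° = 74°, cable right is 90° − 21° = 69°.
Weight W = 66 × 10 = 660 N acts straight down.
Horizontal: T_left cos 74° = T_right cos 69°  →  T_left = 1.3 T_right.
Vertical: T_left sin 74° + T_right sin 69° = 660.
Substituting the horizontal relation into the vertical equation gives 2.183 T_right = 660, so T_right = 302.3 N.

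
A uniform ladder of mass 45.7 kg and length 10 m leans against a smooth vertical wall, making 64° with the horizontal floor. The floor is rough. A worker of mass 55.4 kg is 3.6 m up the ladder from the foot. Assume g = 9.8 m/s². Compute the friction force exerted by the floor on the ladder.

f ≈ 205 N

Torques about the foot: N_wall · 10 sin 64° = 45.7×9.8×5 cos 64° + 55.4×9.8×3.6 cos 64° → N_wall = 204.55 N.
ΣF_x = 0: f_floor = N_wall = 204.55 N.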